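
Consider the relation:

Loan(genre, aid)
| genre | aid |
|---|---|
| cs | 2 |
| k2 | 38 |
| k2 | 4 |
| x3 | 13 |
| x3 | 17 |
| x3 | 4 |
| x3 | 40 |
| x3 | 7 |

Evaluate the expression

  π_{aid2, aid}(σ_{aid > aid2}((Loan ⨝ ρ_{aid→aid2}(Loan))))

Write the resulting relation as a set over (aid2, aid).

{(13, 17), (13, 40), (17, 40), (4, 13), (4, 17), (4, 38), (4, 40), (4, 7), (7, 13), (7, 17), (7, 40)}

ρ[aid→aid2]: schema becomes (genre, aid2); tuples unchanged.
Natural join on genre: {(cs, 2, 2), (k2, 38, 38), (k2, 38, 4), (k2, 4, 38), (k2, 4, 4), (x3, 13, 13), (x3, 13, 17), (x3, 13, 4), (x3, 13, 40), (x3, 13, 7), (x3, 17, 13), (x3, 17, 17), (x3, 17, 4), (x3, 17, 40), (x3, 17, 7), (x3, 4, 13), (x3, 4, 17), (x3, 4, 4), (x3, 4, 40), (x3, 4, 7), (x3, 40, 13), (x3, 40, 17), (x3, 40, 4), (x3, 40, 40), (x3, 40, 7), (x3, 7, 13), (x3, 7, 17), (x3, 7, 4), (x3, 7, 40), (x3, 7, 7)}
σ[aid > aid2]: keep tuples satisfying aid > aid2 → {(k2, 38, 4), (x3, 13, 4), (x3, 13, 7), (x3, 17, 13), (x3, 17, 4), (x3, 17, 7), (x3, 40, 13), (x3, 40, 17), (x3, 40, 4), (x3, 40, 7), (x3, 7, 4)}
π[aid2, aid]: project onto (aid2, aid) → {(13, 17), (13, 40), (17, 40), (4, 13), (4, 17), (4, 38), (4, 40), (4, 7), (7, 13), (7, 17), (7, 40)}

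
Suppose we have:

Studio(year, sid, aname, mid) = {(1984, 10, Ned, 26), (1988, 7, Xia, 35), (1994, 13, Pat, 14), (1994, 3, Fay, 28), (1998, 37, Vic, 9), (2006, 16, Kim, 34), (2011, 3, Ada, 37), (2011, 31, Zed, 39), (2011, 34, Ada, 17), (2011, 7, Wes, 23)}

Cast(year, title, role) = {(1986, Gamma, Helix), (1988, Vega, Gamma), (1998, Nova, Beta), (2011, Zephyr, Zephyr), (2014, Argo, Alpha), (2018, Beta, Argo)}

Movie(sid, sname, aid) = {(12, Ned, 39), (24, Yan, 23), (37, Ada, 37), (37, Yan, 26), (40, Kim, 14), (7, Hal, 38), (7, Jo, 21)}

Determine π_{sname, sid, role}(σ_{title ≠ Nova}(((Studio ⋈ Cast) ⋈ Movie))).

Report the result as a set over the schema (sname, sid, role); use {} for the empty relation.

{(Hal, 7, Gamma), (Hal, 7, Zephyr), (Jo, 7, Gamma), (Jo, 7, Zephyr)}

Studio ⋈ Cast (natural join on year): {(1988, 7, Xia, 35, Vega, Gamma), (1998, 37, Vic, 9, Nova, Beta), (2011, 3, Ada, 37, Zephyr, Zephyr), (2011, 31, Zed, 39, Zephyr, Zephyr), (2011, 34, Ada, 17, Zephyr, Zephyr), (2011, 7, Wes, 23, Zephyr, Zephyr)}
(Studio ⋈ Cast) ⋈ Movie (natural join on sid): {(1988, 7, Xia, 35, Vega, Gamma, Hal, 38), (1988, 7, Xia, 35, Vega, Gamma, Jo, 21), (1998, 37, Vic, 9, Nova, Beta, Ada, 37), (1998, 37, Vic, 9, Nova, Beta, Yan, 26), (2011, 7, Wes, 23, Zephyr, Zephyr, Hal, 38), (2011, 7, Wes, 23, Zephyr, Zephyr, Jo, 21)}
Selection title ≠ Nova: {(1988, 7, Xia, 35, Vega, Gamma, Hal, 38), (1988, 7, Xia, 35, Vega, Gamma, Jo, 21), (2011, 7, Wes, 23, Zephyr, Zephyr, Hal, 38), (2011, 7, Wes, 23, Zephyr, Zephyr, Jo, 21)}
Projecting to sname, sid, role: {(Hal, 7, Gamma), (Hal, 7, Zephyr), (Jo, 7, Gamma), (Jo, 7, Zephyr)}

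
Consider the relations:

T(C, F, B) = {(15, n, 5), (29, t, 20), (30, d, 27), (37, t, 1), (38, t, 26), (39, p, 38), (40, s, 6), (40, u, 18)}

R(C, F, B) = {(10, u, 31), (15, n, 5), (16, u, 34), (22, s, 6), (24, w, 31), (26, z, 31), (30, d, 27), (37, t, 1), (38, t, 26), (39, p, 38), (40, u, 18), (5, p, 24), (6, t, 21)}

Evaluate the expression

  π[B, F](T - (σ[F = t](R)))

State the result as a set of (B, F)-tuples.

Apply σ_{F = t}; surviving tuples: {(37, t, 1), (38, t, 26), (6, t, 21)}
Set difference of the two operands is {(15, n, 5), (29, t, 20), (30, d, 27), (39, p, 38), (40, s, 6), (40, u, 18)}.
π[B, F]: project onto (B, F) → {(18, u), (20, t), (27, d), (38, p), (5, n), (6, s)}

{(18, u), (20, t), (27, d), (38, p), (5, n), (6, s)}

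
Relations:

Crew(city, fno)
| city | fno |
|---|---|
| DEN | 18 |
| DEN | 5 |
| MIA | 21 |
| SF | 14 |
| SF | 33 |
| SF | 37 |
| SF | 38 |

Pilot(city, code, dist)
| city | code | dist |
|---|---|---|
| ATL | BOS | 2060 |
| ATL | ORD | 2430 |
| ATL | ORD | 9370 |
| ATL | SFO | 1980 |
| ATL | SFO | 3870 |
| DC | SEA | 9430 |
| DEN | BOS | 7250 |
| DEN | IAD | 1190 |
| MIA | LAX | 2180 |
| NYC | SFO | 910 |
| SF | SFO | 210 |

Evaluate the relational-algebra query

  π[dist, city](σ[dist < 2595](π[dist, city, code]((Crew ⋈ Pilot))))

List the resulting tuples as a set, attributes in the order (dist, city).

{(1190, DEN), (210, SF), (2180, MIA)}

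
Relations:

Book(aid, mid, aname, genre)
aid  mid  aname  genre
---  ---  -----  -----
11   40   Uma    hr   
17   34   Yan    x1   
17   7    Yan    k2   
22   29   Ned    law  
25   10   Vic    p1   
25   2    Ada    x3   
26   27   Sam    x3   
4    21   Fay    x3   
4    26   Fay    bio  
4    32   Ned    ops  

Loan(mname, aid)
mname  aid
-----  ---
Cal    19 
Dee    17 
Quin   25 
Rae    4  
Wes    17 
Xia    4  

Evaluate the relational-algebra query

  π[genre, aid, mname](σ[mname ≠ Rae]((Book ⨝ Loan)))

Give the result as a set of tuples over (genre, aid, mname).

Joining Book and Loan on aid yields {(17, 34, Yan, x1, Dee), (17, 34, Yan, x1, Wes), (17, 7, Yan, k2, Dee), (17, 7, Yan, k2, Wes), (25, 10, Vic, p1, Quin), (25, 2, Ada, x3, Quin), (4, 21, Fay, x3, Rae), (4, 21, Fay, x3, Xia), (4, 26, Fay, bio, Rae), (4, 26, Fay, bio, Xia), (4, 32, Ned, ops, Rae), (4, 32, Ned, ops, Xia)}.
Selection mname ≠ Rae: {(17, 34, Yan, x1, Dee), (17, 34, Yan, x1, Wes), (17, 7, Yan, k2, Dee), (17, 7, Yan, k2, Wes), (25, 10, Vic, p1, Quin), (25, 2, Ada, x3, Quin), (4, 21, Fay, x3, Xia), (4, 26, Fay, bio, Xia), (4, 32, Ned, ops, Xia)}
π[genre, aid, mname]: project onto (genre, aid, mname) → {(bio, 4, Xia), (k2, 17, Dee), (k2, 17, Wes), (ops, 4, Xia), (p1, 25, Quin), (x1, 17, Dee), (x1, 17, Wes), (x3, 25, Quin), (x3, 4, Xia)}

{(bio, 4, Xia), (k2, 17, Dee), (k2, 17, Wes), (ops, 4, Xia), (p1, 25, Quin), (x1, 17, Dee), (x1, 17, Wes), (x3, 25, Quin), (x3, 4, Xia)}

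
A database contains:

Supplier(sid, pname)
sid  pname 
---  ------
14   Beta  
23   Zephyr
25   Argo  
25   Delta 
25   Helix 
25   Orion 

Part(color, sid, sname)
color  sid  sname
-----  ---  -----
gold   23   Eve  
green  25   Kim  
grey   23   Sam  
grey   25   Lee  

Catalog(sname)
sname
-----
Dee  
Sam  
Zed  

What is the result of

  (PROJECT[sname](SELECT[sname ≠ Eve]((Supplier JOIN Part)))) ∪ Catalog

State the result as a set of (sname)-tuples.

Joining Supplier and Part on sid yields {(23, Zephyr, gold, Eve), (23, Zephyr, grey, Sam), (25, Argo, green, Kim), (25, Argo, grey, Lee), (25, Delta, green, Kim), (25, Delta, grey, Lee), (25, Helix, green, Kim), (25, Helix, grey, Lee), (25, Orion, green, Kim), (25, Orion, grey, Lee)}.
Selection sname ≠ Eve: {(23, Zephyr, grey, Sam), (25, Argo, green, Kim), (25, Argo, grey, Lee), (25, Delta, green, Kim), (25, Delta, grey, Lee), (25, Helix, green, Kim), (25, Helix, grey, Lee), (25, Orion, green, Kim), (25, Orion, grey, Lee)}
Keep only column(s) sname (6 duplicate(s) eliminated): {Kim, Lee, Sam}
Set union of the two operands is {Dee, Kim, Lee, Sam, Zed}.

{Dee, Kim, Lee, Sam, Zed}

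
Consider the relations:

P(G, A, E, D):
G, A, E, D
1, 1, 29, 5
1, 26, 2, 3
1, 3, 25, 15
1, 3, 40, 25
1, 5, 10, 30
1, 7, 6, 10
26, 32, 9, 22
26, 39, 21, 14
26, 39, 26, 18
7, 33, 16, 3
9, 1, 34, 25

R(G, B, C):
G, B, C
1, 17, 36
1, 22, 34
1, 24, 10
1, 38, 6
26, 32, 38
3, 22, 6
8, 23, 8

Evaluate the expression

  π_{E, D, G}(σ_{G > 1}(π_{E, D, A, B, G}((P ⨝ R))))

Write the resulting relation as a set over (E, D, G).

{(21, 14, 26), (26, 18, 26), (9, 22, 26)}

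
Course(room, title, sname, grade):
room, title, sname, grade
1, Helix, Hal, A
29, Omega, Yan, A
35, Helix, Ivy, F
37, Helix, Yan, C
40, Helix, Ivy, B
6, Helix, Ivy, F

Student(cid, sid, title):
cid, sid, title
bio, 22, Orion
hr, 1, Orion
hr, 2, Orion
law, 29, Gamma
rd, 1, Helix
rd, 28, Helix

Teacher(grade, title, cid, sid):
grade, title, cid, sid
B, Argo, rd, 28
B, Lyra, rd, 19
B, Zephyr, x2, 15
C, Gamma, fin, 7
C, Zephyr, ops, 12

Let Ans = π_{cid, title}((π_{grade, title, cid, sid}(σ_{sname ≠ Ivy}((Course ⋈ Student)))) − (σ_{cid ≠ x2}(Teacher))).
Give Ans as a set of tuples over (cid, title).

{(rd, Helix)}

Natural join on title: {(1, Helix, Hal, A, rd, 1), (1, Helix, Hal, A, rd, 28), (35, Helix, Ivy, F, rd, 1), (35, Helix, Ivy, F, rd, 28), (37, Helix, Yan, C, rd, 1), (37, Helix, Yan, C, rd, 28), (40, Helix, Ivy, B, rd, 1), (40, Helix, Ivy, B, rd, 28), (6, Helix, Ivy, F, rd, 1), (6, Helix, Ivy, F, rd, 28)}
σ[sname ≠ Ivy]: keep tuples satisfying sname ≠ Ivy → {(1, Helix, Hal, A, rd, 1), (1, Helix, Hal, A, rd, 28), (37, Helix, Yan, C, rd, 1), (37, Helix, Yan, C, rd, 28)}
Keep only column(s) grade, title, cid, sid: {(A, Helix, rd, 1), (A, Helix, rd, 28), (C, Helix, rd, 1), (C, Helix, rd, 28)}
σ[cid ≠ x2]: keep tuples satisfying cid ≠ x2 → {(B, Argo, rd, 28), (B, Lyra, rd, 19), (C, Gamma, fin, 7), (C, Zephyr, ops, 12)}
Taking the difference: {(A, Helix, rd, 1), (A, Helix, rd, 28), (C, Helix, rd, 1), (C, Helix, rd, 28)}
Keep only column(s) cid, title (3 duplicate(s) eliminated): {(rd, Helix)}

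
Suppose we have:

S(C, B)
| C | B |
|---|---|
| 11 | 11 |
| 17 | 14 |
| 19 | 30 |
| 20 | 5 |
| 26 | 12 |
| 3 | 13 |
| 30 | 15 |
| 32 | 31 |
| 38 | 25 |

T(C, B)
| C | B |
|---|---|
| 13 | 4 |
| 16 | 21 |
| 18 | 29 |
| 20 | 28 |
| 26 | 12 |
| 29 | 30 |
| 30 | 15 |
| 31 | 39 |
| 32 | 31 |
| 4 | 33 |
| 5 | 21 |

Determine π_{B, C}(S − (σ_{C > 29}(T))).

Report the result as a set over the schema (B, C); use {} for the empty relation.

{(11, 11), (12, 26), (13, 3), (14, 17), (25, 38), (30, 19), (5, 20)}

Apply σ_{C > 29}; surviving tuples: {(30, 15), (31, 39), (32, 31)}
Difference: {(11, 11), (17, 14), (19, 30), (20, 5), (26, 12), (3, 13), (30, 15), (32, 31), (38, 25)} with {(30, 15), (31, 39), (32, 31)} → {(11, 11), (17, 14), (19, 30), (20, 5), (26, 12), (3, 13), (38, 25)}
π_{B, C} gives {(11, 11), (12, 26), (13, 3), (14, 17), (25, 38), (30, 19), (5, 20)}.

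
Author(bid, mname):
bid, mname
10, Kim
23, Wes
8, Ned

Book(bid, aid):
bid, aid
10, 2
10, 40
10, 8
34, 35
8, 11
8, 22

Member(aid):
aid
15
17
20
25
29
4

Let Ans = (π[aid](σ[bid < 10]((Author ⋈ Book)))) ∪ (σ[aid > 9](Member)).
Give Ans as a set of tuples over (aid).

Natural join on bid: {(10, Kim, 2), (10, Kim, 40), (10, Kim, 8), (8, Ned, 11), (8, Ned, 22)}
σ[bid < 10]: keep tuples satisfying bid < 10 → {(8, Ned, 11), (8, Ned, 22)}
Projecting to aid: {11, 22}
σ[aid > 9]: keep tuples satisfying aid > 9 → {15, 17, 20, 25, 29}
Union: {11, 22} with {15, 17, 20, 25, 29} → {11, 15, 17, 20, 22, 25, 29}

{11, 15, 17, 20, 22, 25, 29}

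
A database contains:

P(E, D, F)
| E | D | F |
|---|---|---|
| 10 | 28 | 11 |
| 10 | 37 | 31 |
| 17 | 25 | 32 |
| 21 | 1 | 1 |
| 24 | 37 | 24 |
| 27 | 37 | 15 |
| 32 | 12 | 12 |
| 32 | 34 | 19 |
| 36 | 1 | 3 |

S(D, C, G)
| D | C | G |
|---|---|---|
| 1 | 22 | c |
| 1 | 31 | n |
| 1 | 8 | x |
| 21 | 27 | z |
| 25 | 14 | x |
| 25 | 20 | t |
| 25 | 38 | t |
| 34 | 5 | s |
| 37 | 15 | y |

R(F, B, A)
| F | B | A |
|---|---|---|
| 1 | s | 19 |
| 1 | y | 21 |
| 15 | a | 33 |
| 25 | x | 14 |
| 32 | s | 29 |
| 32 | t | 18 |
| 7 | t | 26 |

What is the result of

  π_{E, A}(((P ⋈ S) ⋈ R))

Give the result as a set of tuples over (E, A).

Joining P and S on D yields {(10, 37, 31, 15, y), (17, 25, 32, 14, x), (17, 25, 32, 20, t), (17, 25, 32, 38, t), (21, 1, 1, 22, c), (21, 1, 1, 31, n), (21, 1, 1, 8, x), (24, 37, 24, 15, y), (27, 37, 15, 15, y), (32, 34, 19, 5, s), (36, 1, 3, 22, c), (36, 1, 3, 31, n), (36, 1, 3, 8, x)}.
Joining (P ⋈ S) and R on F yields {(17, 25, 32, 14, x, s, 29), (17, 25, 32, 14, x, t, 18), (17, 25, 32, 20, t, s, 29), (17, 25, 32, 20, t, t, 18), (17, 25, 32, 38, t, s, 29), (17, 25, 32, 38, t, t, 18), (21, 1, 1, 22, c, s, 19), (21, 1, 1, 22, c, y, 21), (21, 1, 1, 31, n, s, 19), (21, 1, 1, 31, n, y, 21), (21, 1, 1, 8, x, s, 19), (21, 1, 1, 8, x, y, 21), (27, 37, 15, 15, y, a, 33)}.
Keep only column(s) E, A (8 duplicate(s) eliminated): {(17, 18), (17, 29), (21, 19), (21, 21), (27, 33)}

{(17, 18), (17, 29), (21, 19), (21, 21), (27, 33)}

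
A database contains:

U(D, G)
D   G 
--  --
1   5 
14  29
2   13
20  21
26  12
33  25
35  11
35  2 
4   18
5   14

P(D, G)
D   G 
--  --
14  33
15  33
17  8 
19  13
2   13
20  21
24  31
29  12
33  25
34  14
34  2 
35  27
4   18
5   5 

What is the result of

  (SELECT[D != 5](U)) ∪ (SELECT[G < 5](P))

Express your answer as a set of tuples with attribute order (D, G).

{(1, 5), (14, 29), (2, 13), (20, 21), (26, 12), (33, 25), (34, 2), (35, 11), (35, 2), (4, 18)}

Selection D != 5: {(1, 5), (14, 29), (2, 13), (20, 21), (26, 12), (33, 25), (35, 11), (35, 2), (4, 18)}
Selection G < 5: {(34, 2)}
Union: {(1, 5), (14, 29), (2, 13), (20, 21), (26, 12), (33, 25), (35, 11), (35, 2), (4, 18)} with {(34, 2)} → {(1, 5), (14, 29), (2, 13), (20, 21), (26, 12), (33, 25), (34, 2), (35, 11), (35, 2), (4, 18)}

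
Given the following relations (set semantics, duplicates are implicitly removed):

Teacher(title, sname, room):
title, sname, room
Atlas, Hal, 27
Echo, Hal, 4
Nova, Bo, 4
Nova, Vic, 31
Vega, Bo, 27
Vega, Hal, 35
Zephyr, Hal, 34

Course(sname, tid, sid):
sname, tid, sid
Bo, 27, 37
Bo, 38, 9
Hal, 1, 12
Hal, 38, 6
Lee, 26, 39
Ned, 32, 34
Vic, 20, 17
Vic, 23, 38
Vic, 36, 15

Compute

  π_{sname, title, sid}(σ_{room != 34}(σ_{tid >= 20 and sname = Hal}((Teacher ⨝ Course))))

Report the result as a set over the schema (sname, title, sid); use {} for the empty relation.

Teacher ⋈ Course (natural join on sname): {(Atlas, Hal, 27, 1, 12), (Atlas, Hal, 27, 38, 6), (Echo, Hal, 4, 1, 12), (Echo, Hal, 4, 38, 6), (Nova, Bo, 4, 27, 37), (Nova, Bo, 4, 38, 9), (Nova, Vic, 31, 20, 17), (Nova, Vic, 31, 23, 38), (Nova, Vic, 31, 36, 15), (Vega, Bo, 27, 27, 37), (Vega, Bo, 27, 38, 9), (Vega, Hal, 35, 1, 12), (Vega, Hal, 35, 38, 6), (Zephyr, Hal, 34, 1, 12), (Zephyr, Hal, 34, 38, 6)}
σ[tid >= 20 and sname = Hal]: keep tuples satisfying tid >= 20 and sname = Hal → {(Atlas, Hal, 27, 38, 6), (Echo, Hal, 4, 38, 6), (Vega, Hal, 35, 38, 6), (Zephyr, Hal, 34, 38, 6)}
σ[room != 34]: keep tuples satisfying room != 34 → {(Atlas, Hal, 27, 38, 6), (Echo, Hal, 4, 38, 6), (Vega, Hal, 35, 38, 6)}
Projecting to sname, title, sid: {(Hal, Atlas, 6), (Hal, Echo, 6), (Hal, Vega, 6)}

{(Hal, Atlas, 6), (Hal, Echo, 6), (Hal, Vega, 6)}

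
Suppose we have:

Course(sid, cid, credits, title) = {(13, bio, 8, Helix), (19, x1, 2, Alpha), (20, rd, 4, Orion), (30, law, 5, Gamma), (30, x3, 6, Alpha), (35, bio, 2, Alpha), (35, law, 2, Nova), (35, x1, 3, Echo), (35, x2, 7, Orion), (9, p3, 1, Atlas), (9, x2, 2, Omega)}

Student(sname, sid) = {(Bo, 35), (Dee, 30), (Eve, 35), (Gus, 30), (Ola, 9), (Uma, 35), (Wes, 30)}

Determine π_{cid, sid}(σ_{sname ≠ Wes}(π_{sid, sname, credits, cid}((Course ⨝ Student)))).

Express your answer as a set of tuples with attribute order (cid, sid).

Joining Course and Student on sid yields {(30, law, 5, Gamma, Dee), (30, law, 5, Gamma, Gus), (30, law, 5, Gamma, Wes), (30, x3, 6, Alpha, Dee), (30, x3, 6, Alpha, Gus), (30, x3, 6, Alpha, Wes), (35, bio, 2, Alpha, Bo), (35, bio, 2, Alpha, Eve), (35, bio, 2, Alpha, Uma), (35, law, 2, Nova, Bo), (35, law, 2, Nova, Eve), (35, law, 2, Nova, Uma), (35, x1, 3, Echo, Bo), (35, x1, 3, Echo, Eve), (35, x1, 3, Echo, Uma), (35, x2, 7, Orion, Bo), (35, x2, 7, Orion, Eve), (35, x2, 7, Orion, Uma), (9, p3, 1, Atlas, Ola), (9, x2, 2, Omega, Ola)}.
π_{sid, sname, credits, cid} gives {(30, Dee, 5, law), (30, Dee, 6, x3), (30, Gus, 5, law), (30, Gus, 6, x3), (30, Wes, 5, law), (30, Wes, 6, x3), (35, Bo, 2, bio), (35, Bo, 2, law), (35, Bo, 3, x1), (35, Bo, 7, x2), (35, Eve, 2, bio), (35, Eve, 2, law), (35, Eve, 3, x1), (35, Eve, 7, x2), (35, Uma, 2, bio), (35, Uma, 2, law), (35, Uma, 3, x1), (35, Uma, 7, x2), (9, Ola, 1, p3), (9, Ola, 2, x2)}.
Apply σ_{sname ≠ Wes}; surviving tuples: {(30, Dee, 5, law), (30, Dee, 6, x3), (30, Gus, 5, law), (30, Gus, 6, x3), (35, Bo, 2, bio), (35, Bo, 2, law), (35, Bo, 3, x1), (35, Bo, 7, x2), (35, Eve, 2, bio), (35, Eve, 2, law), (35, Eve, 3, x1), (35, Eve, 7, x2), (35, Uma, 2, bio), (35, Uma, 2, law), (35, Uma, 3, x1), (35, Uma, 7, x2), (9, Ola, 1, p3), (9, Ola, 2, x2)}
π_{cid, sid} gives {(bio, 35), (law, 30), (law, 35), (p3, 9), (x1, 35), (x2, 35), (x2, 9), (x3, 30)} (10 duplicate(s) eliminated).

{(bio, 35), (law, 30), (law, 35), (p3, 9), (x1, 35), (x2, 35), (x2, 9), (x3, 30)}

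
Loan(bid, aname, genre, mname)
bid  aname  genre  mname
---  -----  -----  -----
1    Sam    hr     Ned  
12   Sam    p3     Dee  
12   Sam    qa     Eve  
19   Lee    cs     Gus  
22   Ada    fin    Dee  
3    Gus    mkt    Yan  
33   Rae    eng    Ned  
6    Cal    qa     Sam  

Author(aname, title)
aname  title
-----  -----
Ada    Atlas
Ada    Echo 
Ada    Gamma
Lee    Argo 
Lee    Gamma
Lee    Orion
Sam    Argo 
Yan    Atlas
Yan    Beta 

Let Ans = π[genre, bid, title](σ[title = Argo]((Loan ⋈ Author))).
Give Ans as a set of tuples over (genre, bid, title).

Natural join on aname: {(1, Sam, hr, Ned, Argo), (12, Sam, p3, Dee, Argo), (12, Sam, qa, Eve, Argo), (19, Lee, cs, Gus, Argo), (19, Lee, cs, Gus, Gamma), (19, Lee, cs, Gus, Orion), (22, Ada, fin, Dee, Atlas), (22, Ada, fin, Dee, Echo), (22, Ada, fin, Dee, Gamma)}
Selection title = Argo: {(1, Sam, hr, Ned, Argo), (12, Sam, p3, Dee, Argo), (12, Sam, qa, Eve, Argo), (19, Lee, cs, Gus, Argo)}
π_{genre, bid, title} gives {(cs, 19, Argo), (hr, 1, Argo), (p3, 12, Argo), (qa, 12, Argo)}.

{(cs, 19, Argo), (hr, 1, Argo), (p3, 12, Argo), (qa, 12, Argo)}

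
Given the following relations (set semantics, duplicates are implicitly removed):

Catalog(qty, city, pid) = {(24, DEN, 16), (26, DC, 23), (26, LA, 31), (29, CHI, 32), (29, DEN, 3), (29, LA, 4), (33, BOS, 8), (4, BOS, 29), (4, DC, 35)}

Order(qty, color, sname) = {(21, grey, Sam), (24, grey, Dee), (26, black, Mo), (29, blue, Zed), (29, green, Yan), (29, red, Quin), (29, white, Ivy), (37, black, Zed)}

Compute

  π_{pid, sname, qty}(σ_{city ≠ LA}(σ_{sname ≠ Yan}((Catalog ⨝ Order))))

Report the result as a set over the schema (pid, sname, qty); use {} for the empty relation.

{(16, Dee, 24), (23, Mo, 26), (3, Ivy, 29), (3, Quin, 29), (3, Zed, 29), (32, Ivy, 29), (32, Quin, 29), (32, Zed, 29)}

Natural join on qty: {(24, DEN, 16, grey, Dee), (26, DC, 23, black, Mo), (26, LA, 31, black, Mo), (29, CHI, 32, blue, Zed), (29, CHI, 32, green, Yan), (29, CHI, 32, red, Quin), (29, CHI, 32, white, Ivy), (29, DEN, 3, blue, Zed), (29, DEN, 3, green, Yan), (29, DEN, 3, red, Quin), (29, DEN, 3, white, Ivy), (29, LA, 4, blue, Zed), (29, LA, 4, green, Yan), (29, LA, 4, red, Quin), (29, LA, 4, white, Ivy)}
Selection sname ≠ Yan: {(24, DEN, 16, grey, Dee), (26, DC, 23, black, Mo), (26, LA, 31, black, Mo), (29, CHI, 32, blue, Zed), (29, CHI, 32, red, Quin), (29, CHI, 32, white, Ivy), (29, DEN, 3, blue, Zed), (29, DEN, 3, red, Quin), (29, DEN, 3, white, Ivy), (29, LA, 4, blue, Zed), (29, LA, 4, red, Quin), (29, LA, 4, white, Ivy)}
Selection city ≠ LA: {(24, DEN, 16, grey, Dee), (26, DC, 23, black, Mo), (29, CHI, 32, blue, Zed), (29, CHI, 32, red, Quin), (29, CHI, 32, white, Ivy), (29, DEN, 3, blue, Zed), (29, DEN, 3, red, Quin), (29, DEN, 3, white, Ivy)}
Projecting to pid, sname, qty: {(16, Dee, 24), (23, Mo, 26), (3, Ivy, 29), (3, Quin, 29), (3, Zed, 29), (32, Ivy, 29), (32, Quin, 29), (32, Zed, 29)}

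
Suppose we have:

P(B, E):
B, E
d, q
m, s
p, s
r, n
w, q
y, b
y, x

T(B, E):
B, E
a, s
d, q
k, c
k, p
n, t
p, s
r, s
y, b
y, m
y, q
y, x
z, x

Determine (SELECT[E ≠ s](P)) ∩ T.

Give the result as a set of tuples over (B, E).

{(d, q), (y, b), (y, x)}

Filtering on E ≠ s leaves {(d, q), (r, n), (w, q), (y, b), (y, x)}.
Set intersection of the two operands is {(d, q), (y, b), (y, x)}.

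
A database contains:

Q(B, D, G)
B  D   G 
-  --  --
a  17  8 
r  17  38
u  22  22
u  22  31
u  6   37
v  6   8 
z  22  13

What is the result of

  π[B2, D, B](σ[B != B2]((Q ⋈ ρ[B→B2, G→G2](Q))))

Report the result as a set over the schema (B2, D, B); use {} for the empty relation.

{(a, 17, r), (r, 17, a), (u, 22, z), (u, 6, v), (v, 6, u), (z, 22, u)}

ρ[B→B2, G→G2]: schema becomes (B2, D, G2); tuples unchanged.
Q ⋈ ρ[B→B2, G→G2](Q) (natural join on D): {(a, 17, 8, a, 8), (a, 17, 8, r, 38), (r, 17, 38, a, 8), (r, 17, 38, r, 38), (u, 22, 22, u, 22), (u, 22, 22, u, 31), (u, 22, 22, z, 13), (u, 22, 31, u, 22), (u, 22, 31, u, 31), (u, 22, 31, z, 13), (u, 6, 37, u, 37), (u, 6, 37, v, 8), (v, 6, 8, u, 37), (v, 6, 8, v, 8), (z, 22, 13, u, 22), (z, 22, 13, u, 31), (z, 22, 13, z, 13)}
Apply σ_{B != B2}; surviving tuples: {(a, 17, 8, r, 38), (r, 17, 38, a, 8), (u, 22, 22, z, 13), (u, 22, 31, z, 13), (u, 6, 37, v, 8), (v, 6, 8, u, 37), (z, 22, 13, u, 22), (z, 22, 13, u, 31)}
Projecting to B2, D, B (2 duplicate(s) eliminated): {(a, 17, r), (r, 17, a), (u, 22, z), (u, 6, v), (v, 6, u), (z, 22, u)}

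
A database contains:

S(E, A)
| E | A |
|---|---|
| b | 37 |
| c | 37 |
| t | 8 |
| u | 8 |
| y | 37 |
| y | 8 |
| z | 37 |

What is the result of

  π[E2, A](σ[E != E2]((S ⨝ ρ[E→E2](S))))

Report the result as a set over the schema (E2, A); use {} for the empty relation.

{(b, 37), (c, 37), (t, 8), (u, 8), (y, 37), (y, 8), (z, 37)}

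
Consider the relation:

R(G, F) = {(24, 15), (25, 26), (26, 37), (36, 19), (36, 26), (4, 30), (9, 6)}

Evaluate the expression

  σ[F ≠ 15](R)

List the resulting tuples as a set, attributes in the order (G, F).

{(25, 26), (26, 37), (36, 19), (36, 26), (4, 30), (9, 6)}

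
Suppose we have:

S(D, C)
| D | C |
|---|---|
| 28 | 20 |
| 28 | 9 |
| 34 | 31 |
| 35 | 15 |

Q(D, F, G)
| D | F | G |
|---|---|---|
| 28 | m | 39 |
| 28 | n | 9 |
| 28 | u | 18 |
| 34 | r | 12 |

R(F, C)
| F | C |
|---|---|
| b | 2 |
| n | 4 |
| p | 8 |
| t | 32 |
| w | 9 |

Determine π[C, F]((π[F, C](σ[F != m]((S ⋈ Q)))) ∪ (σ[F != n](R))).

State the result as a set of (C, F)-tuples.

{(2, b), (20, n), (20, u), (31, r), (32, t), (8, p), (9, n), (9, u), (9, w)}

Natural join on D: {(28, 20, m, 39), (28, 20, n, 9), (28, 20, u, 18), (28, 9, m, 39), (28, 9, n, 9), (28, 9, u, 18), (34, 31, r, 12)}
σ[F != m]: keep tuples satisfying F != m → {(28, 20, n, 9), (28, 20, u, 18), (28, 9, n, 9), (28, 9, u, 18), (34, 31, r, 12)}
π[F, C]: project onto (F, C) → {(n, 20), (n, 9), (r, 31), (u, 20), (u, 9)}
σ[F != n]: keep tuples satisfying F != n → {(b, 2), (p, 8), (t, 32), (w, 9)}
Taking the union: {(b, 2), (n, 20), (n, 9), (p, 8), (r, 31), (t, 32), (u, 20), (u, 9), (w, 9)}
π[C, F]: project onto (C, F) → {(2, b), (20, n), (20, u), (31, r), (32, t), (8, p), (9, n), (9, u), (9, w)}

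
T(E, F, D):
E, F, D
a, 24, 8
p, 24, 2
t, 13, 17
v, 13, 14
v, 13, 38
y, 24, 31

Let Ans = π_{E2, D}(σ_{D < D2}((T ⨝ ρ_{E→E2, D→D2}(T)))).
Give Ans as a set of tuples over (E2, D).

{(a, 2), (t, 14), (v, 14), (v, 17), (y, 2), (y, 8)}

ρ[E→E2, D→D2]: schema becomes (E2, F, D2); tuples unchanged.
T ⋈ ρ_{E→E2, D→D2}(T) (natural join on F): {(a, 24, 8, a, 8), (a, 24, 8, p, 2), (a, 24, 8, y, 31), (p, 24, 2, a, 8), (p, 24, 2, p, 2), (p, 24, 2, y, 31), (t, 13, 17, t, 17), (t, 13, 17, v, 14), (t, 13, 17, v, 38), (v, 13, 14, t, 17), (v, 13, 14, v, 14), (v, 13, 14, v, 38), (v, 13, 38, t, 17), (v, 13, 38, v, 14), (v, 13, 38, v, 38), (y, 24, 31, a, 8), (y, 24, 31, p, 2), (y, 24, 31, y, 31)}
Apply σ_{D < D2}; surviving tuples: {(a, 24, 8, y, 31), (p, 24, 2, a, 8), (p, 24, 2, y, 31), (t, 13, 17, v, 38), (v, 13, 14, t, 17), (v, 13, 14, v, 38)}
Keep only column(s) E2, D: {(a, 2), (t, 14), (v, 14), (v, 17), (y, 2), (y, 8)}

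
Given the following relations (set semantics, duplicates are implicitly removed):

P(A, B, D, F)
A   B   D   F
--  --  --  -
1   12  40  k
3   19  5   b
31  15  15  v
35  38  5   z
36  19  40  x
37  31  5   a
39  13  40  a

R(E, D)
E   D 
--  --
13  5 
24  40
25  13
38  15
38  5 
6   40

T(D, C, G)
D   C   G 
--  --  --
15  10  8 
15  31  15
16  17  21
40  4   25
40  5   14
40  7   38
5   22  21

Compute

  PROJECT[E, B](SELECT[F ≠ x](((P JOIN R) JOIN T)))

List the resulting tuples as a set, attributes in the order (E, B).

P ⋈ R (natural join on D): {(1, 12, 40, k, 24), (1, 12, 40, k, 6), (3, 19, 5, b, 13), (3, 19, 5, b, 38), (31, 15, 15, v, 38), (35, 38, 5, z, 13), (35, 38, 5, z, 38), (36, 19, 40, x, 24), (36, 19, 40, x, 6), (37, 31, 5, a, 13), (37, 31, 5, a, 38), (39, 13, 40, a, 24), (39, 13, 40, a, 6)}
(P JOIN R) ⋈ T (natural join on D): {(1, 12, 40, k, 24, 4, 25), (1, 12, 40, k, 24, 5, 14), (1, 12, 40, k, 24, 7, 38), (1, 12, 40, k, 6, 4, 25), (1, 12, 40, k, 6, 5, 14), (1, 12, 40, k, 6, 7, 38), (3, 19, 5, b, 13, 22, 21), (3, 19, 5, b, 38, 22, 21), (31, 15, 15, v, 38, 10, 8), (31, 15, 15, v, 38, 31, 15), (35, 38, 5, z, 13, 22, 21), (35, 38, 5, z, 38, 22, 21), (36, 19, 40, x, 24, 4, 25), (36, 19, 40, x, 24, 5, 14), (36, 19, 40, x, 24, 7, 38), (36, 19, 40, x, 6, 4, 25), (36, 19, 40, x, 6, 5, 14), (36, 19, 40, x, 6, 7, 38), (37, 31, 5, a, 13, 22, 21), (37, 31, 5, a, 38, 22, 21), (39, 13, 40, a, 24, 4, 25), (39, 13, 40, a, 24, 5, 14), (39, 13, 40, a, 24, 7, 38), (39, 13, 40, a, 6, 4, 25), (39, 13, 40, a, 6, 5, 14), (39, 13, 40, a, 6, 7, 38)}
Filtering on F ≠ x leaves {(1, 12, 40, k, 24, 4, 25), (1, 12, 40, k, 24, 5, 14), (1, 12, 40, k, 24, 7, 38), (1, 12, 40, k, 6, 4, 25), (1, 12, 40, k, 6, 5, 14), (1, 12, 40, k, 6, 7, 38), (3, 19, 5, b, 13, 22, 21), (3, 19, 5, b, 38, 22, 21), (31, 15, 15, v, 38, 10, 8), (31, 15, 15, v, 38, 31, 15), (35, 38, 5, z, 13, 22, 21), (35, 38, 5, z, 38, 22, 21), (37, 31, 5, a, 13, 22, 21), (37, 31, 5, a, 38, 22, 21), (39, 13, 40, a, 24, 4, 25), (39, 13, 40, a, 24, 5, 14), (39, 13, 40, a, 24, 7, 38), (39, 13, 40, a, 6, 4, 25), (39, 13, 40, a, 6, 5, 14), (39, 13, 40, a, 6, 7, 38)}.
π[E, B]: project onto (E, B) (9 duplicate(s) eliminated) → {(13, 19), (13, 31), (13, 38), (24, 12), (24, 13), (38, 15), (38, 19), (38, 31), (38, 38), (6, 12), (6, 13)}

{(13, 19), (13, 31), (13, 38), (24, 12), (24, 13), (38, 15), (38, 19), (38, 31), (38, 38), (6, 12), (6, 13)}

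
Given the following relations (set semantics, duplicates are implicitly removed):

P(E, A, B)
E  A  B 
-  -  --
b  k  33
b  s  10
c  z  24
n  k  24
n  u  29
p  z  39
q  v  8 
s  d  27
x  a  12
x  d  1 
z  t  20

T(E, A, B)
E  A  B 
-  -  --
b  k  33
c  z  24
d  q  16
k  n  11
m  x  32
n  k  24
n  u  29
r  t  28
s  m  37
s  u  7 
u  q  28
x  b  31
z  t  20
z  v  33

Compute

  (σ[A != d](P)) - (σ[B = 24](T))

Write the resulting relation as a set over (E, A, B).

Selection A != d: {(b, k, 33), (b, s, 10), (c, z, 24), (n, k, 24), (n, u, 29), (p, z, 39), (q, v, 8), (x, a, 12), (z, t, 20)}
Selection B = 24: {(c, z, 24), (n, k, 24)}
Taking the difference: {(b, k, 33), (b, s, 10), (n, u, 29), (p, z, 39), (q, v, 8), (x, a, 12), (z, t, 20)}

{(b, k, 33), (b, s, 10), (n, u, 29), (p, z, 39), (q, v, 8), (x, a, 12), (z, t, 20)}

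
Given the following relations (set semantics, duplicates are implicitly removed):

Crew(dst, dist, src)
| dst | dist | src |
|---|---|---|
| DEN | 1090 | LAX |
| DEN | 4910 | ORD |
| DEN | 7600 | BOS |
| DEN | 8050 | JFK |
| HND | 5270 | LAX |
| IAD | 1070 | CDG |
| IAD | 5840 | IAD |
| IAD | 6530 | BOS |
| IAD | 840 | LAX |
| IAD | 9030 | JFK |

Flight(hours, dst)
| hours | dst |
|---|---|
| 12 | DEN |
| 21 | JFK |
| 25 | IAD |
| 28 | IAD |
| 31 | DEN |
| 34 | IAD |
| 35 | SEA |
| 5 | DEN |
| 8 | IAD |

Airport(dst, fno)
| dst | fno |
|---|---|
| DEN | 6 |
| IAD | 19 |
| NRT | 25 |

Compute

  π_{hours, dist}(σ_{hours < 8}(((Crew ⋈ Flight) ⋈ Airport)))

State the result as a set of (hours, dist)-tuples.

Natural join on dst: {(DEN, 1090, LAX, 12), (DEN, 1090, LAX, 31), (DEN, 1090, LAX, 5), (DEN, 4910, ORD, 12), (DEN, 4910, ORD, 31), (DEN, 4910, ORD, 5), (DEN, 7600, BOS, 12), (DEN, 7600, BOS, 31), (DEN, 7600, BOS, 5), (DEN, 8050, JFK, 12), (DEN, 8050, JFK, 31), (DEN, 8050, JFK, 5), (IAD, 1070, CDG, 25), (IAD, 1070, CDG, 28), (IAD, 1070, CDG, 34), (IAD, 1070, CDG, 8), (IAD, 5840, IAD, 25), (IAD, 5840, IAD, 28), (IAD, 5840, IAD, 34), (IAD, 5840, IAD, 8), (IAD, 6530, BOS, 25), (IAD, 6530, BOS, 28), (IAD, 6530, BOS, 34), (IAD, 6530, BOS, 8), (IAD, 840, LAX, 25), (IAD, 840, LAX, 28), (IAD, 840, LAX, 34), (IAD, 840, LAX, 8), (IAD, 9030, JFK, 25), (IAD, 9030, JFK, 28), (IAD, 9030, JFK, 34), (IAD, 9030, JFK, 8)}
Natural join on dst: {(DEN, 1090, LAX, 12, 6), (DEN, 1090, LAX, 31, 6), (DEN, 1090, LAX, 5, 6), (DEN, 4910, ORD, 12, 6), (DEN, 4910, ORD, 31, 6), (DEN, 4910, ORD, 5, 6), (DEN, 7600, BOS, 12, 6), (DEN, 7600, BOS, 31, 6), (DEN, 7600, BOS, 5, 6), (DEN, 8050, JFK, 12, 6), (DEN, 8050, JFK, 31, 6), (DEN, 8050, JFK, 5, 6), (IAD, 1070, CDG, 25, 19), (IAD, 1070, CDG, 28, 19), (IAD, 1070, CDG, 34, 19), (IAD, 1070, CDG, 8, 19), (IAD, 5840, IAD, 25, 19), (IAD, 5840, IAD, 28, 19), (IAD, 5840, IAD, 34, 19), (IAD, 5840, IAD, 8, 19), (IAD, 6530, BOS, 25, 19), (IAD, 6530, BOS, 28, 19), (IAD, 6530, BOS, 34, 19), (IAD, 6530, BOS, 8, 19), (IAD, 840, LAX, 25, 19), (IAD, 840, LAX, 28, 19), (IAD, 840, LAX, 34, 19), (IAD, 840, LAX, 8, 19), (IAD, 9030, JFK, 25, 19), (IAD, 9030, JFK, 28, 19), (IAD, 9030, JFK, 34, 19), (IAD, 9030, JFK, 8, 19)}
σ[hours < 8]: keep tuples satisfying hours < 8 → {(DEN, 1090, LAX, 5, 6), (DEN, 4910, ORD, 5, 6), (DEN, 7600, BOS, 5, 6), (DEN, 8050, JFK, 5, 6)}
π[hours, dist]: project onto (hours, dist) → {(5, 1090), (5, 4910), (5, 7600), (5, 8050)}

{(5, 1090), (5, 4910), (5, 7600), (5, 8050)}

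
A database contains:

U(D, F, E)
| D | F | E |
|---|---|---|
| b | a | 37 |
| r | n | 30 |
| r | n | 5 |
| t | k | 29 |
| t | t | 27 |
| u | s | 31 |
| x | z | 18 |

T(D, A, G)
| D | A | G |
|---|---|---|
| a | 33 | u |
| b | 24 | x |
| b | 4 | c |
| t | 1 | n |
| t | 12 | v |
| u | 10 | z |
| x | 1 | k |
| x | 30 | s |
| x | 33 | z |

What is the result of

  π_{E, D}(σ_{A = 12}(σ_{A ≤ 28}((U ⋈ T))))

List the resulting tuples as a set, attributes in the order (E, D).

{(27, t), (29, t)}

Natural join on D: {(b, a, 37, 24, x), (b, a, 37, 4, c), (t, k, 29, 1, n), (t, k, 29, 12, v), (t, t, 27, 1, n), (t, t, 27, 12, v), (u, s, 31, 10, z), (x, z, 18, 1, k), (x, z, 18, 30, s), (x, z, 18, 33, z)}
Filtering on A ≤ 28 leaves {(b, a, 37, 24, x), (b, a, 37, 4, c), (t, k, 29, 1, n), (t, k, 29, 12, v), (t, t, 27, 1, n), (t, t, 27, 12, v), (u, s, 31, 10, z), (x, z, 18, 1, k)}.
Filtering on A = 12 leaves {(t, k, 29, 12, v), (t, t, 27, 12, v)}.
Projecting to E, D: {(27, t), (29, t)}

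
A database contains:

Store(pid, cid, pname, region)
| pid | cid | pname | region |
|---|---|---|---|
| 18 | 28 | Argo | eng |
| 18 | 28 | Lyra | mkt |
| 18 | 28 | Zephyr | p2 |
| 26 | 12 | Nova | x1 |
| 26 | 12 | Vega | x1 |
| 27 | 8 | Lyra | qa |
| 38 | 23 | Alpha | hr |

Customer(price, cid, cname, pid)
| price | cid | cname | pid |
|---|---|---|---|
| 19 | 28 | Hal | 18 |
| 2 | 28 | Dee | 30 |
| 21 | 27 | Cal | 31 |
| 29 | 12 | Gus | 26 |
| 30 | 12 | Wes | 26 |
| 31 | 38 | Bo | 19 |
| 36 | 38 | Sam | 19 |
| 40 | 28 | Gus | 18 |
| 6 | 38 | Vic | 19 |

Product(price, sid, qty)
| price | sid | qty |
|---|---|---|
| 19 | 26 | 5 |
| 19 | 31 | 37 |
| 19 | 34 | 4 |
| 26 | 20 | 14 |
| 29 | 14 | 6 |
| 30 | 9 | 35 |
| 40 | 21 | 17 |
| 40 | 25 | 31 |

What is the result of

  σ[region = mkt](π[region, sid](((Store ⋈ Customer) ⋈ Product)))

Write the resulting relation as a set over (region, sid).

{(mkt, 21), (mkt, 25), (mkt, 26), (mkt, 31), (mkt, 34)}

Natural join on pid, cid: {(18, 28, Argo, eng, 19, Hal), (18, 28, Argo, eng, 40, Gus), (18, 28, Lyra, mkt, 19, Hal), (18, 28, Lyra, mkt, 40, Gus), (18, 28, Zephyr, p2, 19, Hal), (18, 28, Zephyr, p2, 40, Gus), (26, 12, Nova, x1, 29, Gus), (26, 12, Nova, x1, 30, Wes), (26, 12, Vega, x1, 29, Gus), (26, 12, Vega, x1, 30, Wes)}
Natural join on price: {(18, 28, Argo, eng, 19, Hal, 26, 5), (18, 28, Argo, eng, 19, Hal, 31, 37), (18, 28, Argo, eng, 19, Hal, 34, 4), (18, 28, Argo, eng, 40, Gus, 21, 17), (18, 28, Argo, eng, 40, Gus, 25, 31), (18, 28, Lyra, mkt, 19, Hal, 26, 5), (18, 28, Lyra, mkt, 19, Hal, 31, 37), (18, 28, Lyra, mkt, 19, Hal, 34, 4), (18, 28, Lyra, mkt, 40, Gus, 21, 17), (18, 28, Lyra, mkt, 40, Gus, 25, 31), (18, 28, Zephyr, p2, 19, Hal, 26, 5), (18, 28, Zephyr, p2, 19, Hal, 31, 37), (18, 28, Zephyr, p2, 19, Hal, 34, 4), (18, 28, Zephyr, p2, 40, Gus, 21, 17), (18, 28, Zephyr, p2, 40, Gus, 25, 31), (26, 12, Nova, x1, 29, Gus, 14, 6), (26, 12, Nova, x1, 30, Wes, 9, 35), (26, 12, Vega, x1, 29, Gus, 14, 6), (26, 12, Vega, x1, 30, Wes, 9, 35)}
Projecting to region, sid (2 duplicate(s) eliminated): {(eng, 21), (eng, 25), (eng, 26), (eng, 31), (eng, 34), (mkt, 21), (mkt, 25), (mkt, 26), (mkt, 31), (mkt, 34), (p2, 21), (p2, 25), (p2, 26), (p2, 31), (p2, 34), (x1, 14), (x1, 9)}
Apply σ_{region = mkt}; surviving tuples: {(mkt, 21), (mkt, 25), (mkt, 26), (mkt, 31), (mkt, 34)}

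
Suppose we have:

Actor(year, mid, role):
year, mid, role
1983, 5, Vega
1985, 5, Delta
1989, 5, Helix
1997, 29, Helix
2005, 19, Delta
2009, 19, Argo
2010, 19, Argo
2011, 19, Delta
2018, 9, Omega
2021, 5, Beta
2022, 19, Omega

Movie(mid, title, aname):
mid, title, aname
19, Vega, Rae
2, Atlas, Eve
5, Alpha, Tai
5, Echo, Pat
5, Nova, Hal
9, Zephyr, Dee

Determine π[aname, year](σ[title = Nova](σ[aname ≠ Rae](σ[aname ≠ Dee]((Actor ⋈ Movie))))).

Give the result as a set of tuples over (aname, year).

{(Hal, 1983), (Hal, 1985), (Hal, 1989), (Hal, 2021)}

Natural join on mid: {(1983, 5, Vega, Alpha, Tai), (1983, 5, Vega, Echo, Pat), (1983, 5, Vega, Nova, Hal), (1985, 5, Delta, Alpha, Tai), (1985, 5, Delta, Echo, Pat), (1985, 5, Delta, Nova, Hal), (1989, 5, Helix, Alpha, Tai), (1989, 5, Helix, Echo, Pat), (1989, 5, Helix, Nova, Hal), (2005, 19, Delta, Vega, Rae), (2009, 19, Argo, Vega, Rae), (2010, 19, Argo, Vega, Rae), (2011, 19, Delta, Vega, Rae), (2018, 9, Omega, Zephyr, Dee), (2021, 5, Beta, Alpha, Tai), (2021, 5, Beta, Echo, Pat), (2021, 5, Beta, Nova, Hal), (2022, 19, Omega, Vega, Rae)}
Apply σ_{aname ≠ Dee}; surviving tuples: {(1983, 5, Vega, Alpha, Tai), (1983, 5, Vega, Echo, Pat), (1983, 5, Vega, Nova, Hal), (1985, 5, Delta, Alpha, Tai), (1985, 5, Delta, Echo, Pat), (1985, 5, Delta, Nova, Hal), (1989, 5, Helix, Alpha, Tai), (1989, 5, Helix, Echo, Pat), (1989, 5, Helix, Nova, Hal), (2005, 19, Delta, Vega, Rae), (2009, 19, Argo, Vega, Rae), (2010, 19, Argo, Vega, Rae), (2011, 19, Delta, Vega, Rae), (2021, 5, Beta, Alpha, Tai), (2021, 5, Beta, Echo, Pat), (2021, 5, Beta, Nova, Hal), (2022, 19, Omega, Vega, Rae)}
Apply σ_{aname ≠ Rae}; surviving tuples: {(1983, 5, Vega, Alpha, Tai), (1983, 5, Vega, Echo, Pat), (1983, 5, Vega, Nova, Hal), (1985, 5, Delta, Alpha, Tai), (1985, 5, Delta, Echo, Pat), (1985, 5, Delta, Nova, Hal), (1989, 5, Helix, Alpha, Tai), (1989, 5, Helix, Echo, Pat), (1989, 5, Helix, Nova, Hal), (2021, 5, Beta, Alpha, Tai), (2021, 5, Beta, Echo, Pat), (2021, 5, Beta, Nova, Hal)}
Apply σ_{title = Nova}; surviving tuples: {(1983, 5, Vega, Nova, Hal), (1985, 5, Delta, Nova, Hal), (1989, 5, Helix, Nova, Hal), (2021, 5, Beta, Nova, Hal)}
Keep only column(s) aname, year: {(Hal, 1983), (Hal, 1985), (Hal, 1989), (Hal, 2021)}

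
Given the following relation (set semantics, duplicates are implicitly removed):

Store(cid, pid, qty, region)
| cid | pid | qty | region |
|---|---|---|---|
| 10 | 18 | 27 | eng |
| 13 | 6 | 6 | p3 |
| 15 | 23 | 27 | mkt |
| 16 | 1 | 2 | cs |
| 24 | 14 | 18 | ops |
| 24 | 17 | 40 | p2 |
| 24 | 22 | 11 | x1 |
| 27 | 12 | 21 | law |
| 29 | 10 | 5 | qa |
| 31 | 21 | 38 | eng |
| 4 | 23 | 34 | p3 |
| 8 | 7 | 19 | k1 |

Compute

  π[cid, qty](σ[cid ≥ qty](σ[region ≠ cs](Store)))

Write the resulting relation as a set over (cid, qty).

{(13, 6), (24, 11), (24, 18), (27, 21), (29, 5)}

σ[region ≠ cs]: keep tuples satisfying region ≠ cs → {(10, 18, 27, eng), (13, 6, 6, p3), (15, 23, 27, mkt), (24, 14, 18, ops), (24, 17, 40, p2), (24, 22, 11, x1), (27, 12, 21, law), (29, 10, 5, qa), (31, 21, 38, eng), (4, 23, 34, p3), (8, 7, 19, k1)}
σ[cid ≥ qty]: keep tuples satisfying cid ≥ qty → {(13, 6, 6, p3), (24, 14, 18, ops), (24, 22, 11, x1), (27, 12, 21, law), (29, 10, 5, qa)}
Keep only column(s) cid, qty: {(13, 6), (24, 11), (24, 18), (27, 21), (29, 5)}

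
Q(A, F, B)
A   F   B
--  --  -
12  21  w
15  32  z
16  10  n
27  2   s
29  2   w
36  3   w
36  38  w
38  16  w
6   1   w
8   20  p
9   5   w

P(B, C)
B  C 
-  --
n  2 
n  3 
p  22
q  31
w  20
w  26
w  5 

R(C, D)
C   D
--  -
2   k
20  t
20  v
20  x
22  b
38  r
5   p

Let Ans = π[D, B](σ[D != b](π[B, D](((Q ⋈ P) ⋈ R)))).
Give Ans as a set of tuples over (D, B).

{(k, n), (p, w), (t, w), (v, w), (x, w)}

Joining Q and P on B yields {(12, 21, w, 20), (12, 21, w, 26), (12, 21, w, 5), (16, 10, n, 2), (16, 10, n, 3), (29, 2, w, 20), (29, 2, w, 26), (29, 2, w, 5), (36, 3, w, 20), (36, 3, w, 26), (36, 3, w, 5), (36, 38, w, 20), (36, 38, w, 26), (36, 38, w, 5), (38, 16, w, 20), (38, 16, w, 26), (38, 16, w, 5), (6, 1, w, 20), (6, 1, w, 26), (6, 1, w, 5), (8, 20, p, 22), (9, 5, w, 20), (9, 5, w, 26), (9, 5, w, 5)}.
Joining (Q ⋈ P) and R on C yields {(12, 21, w, 20, t), (12, 21, w, 20, v), (12, 21, w, 20, x), (12, 21, w, 5, p), (16, 10, n, 2, k), (29, 2, w, 20, t), (29, 2, w, 20, v), (29, 2, w, 20, x), (29, 2, w, 5, p), (36, 3, w, 20, t), (36, 3, w, 20, v), (36, 3, w, 20, x), (36, 3, w, 5, p), (36, 38, w, 20, t), (36, 38, w, 20, v), (36, 38, w, 20, x), (36, 38, w, 5, p), (38, 16, w, 20, t), (38, 16, w, 20, v), (38, 16, w, 20, x), (38, 16, w, 5, p), (6, 1, w, 20, t), (6, 1, w, 20, v), (6, 1, w, 20, x), (6, 1, w, 5, p), (8, 20, p, 22, b), (9, 5, w, 20, t), (9, 5, w, 20, v), (9, 5, w, 20, x), (9, 5, w, 5, p)}.
Projecting to B, D (24 duplicate(s) eliminated): {(n, k), (p, b), (w, p), (w, t), (w, v), (w, x)}
σ[D != b]: keep tuples satisfying D != b → {(n, k), (w, p), (w, t), (w, v), (w, x)}
Projecting to D, B: {(k, n), (p, w), (t, w), (v, w), (x, w)}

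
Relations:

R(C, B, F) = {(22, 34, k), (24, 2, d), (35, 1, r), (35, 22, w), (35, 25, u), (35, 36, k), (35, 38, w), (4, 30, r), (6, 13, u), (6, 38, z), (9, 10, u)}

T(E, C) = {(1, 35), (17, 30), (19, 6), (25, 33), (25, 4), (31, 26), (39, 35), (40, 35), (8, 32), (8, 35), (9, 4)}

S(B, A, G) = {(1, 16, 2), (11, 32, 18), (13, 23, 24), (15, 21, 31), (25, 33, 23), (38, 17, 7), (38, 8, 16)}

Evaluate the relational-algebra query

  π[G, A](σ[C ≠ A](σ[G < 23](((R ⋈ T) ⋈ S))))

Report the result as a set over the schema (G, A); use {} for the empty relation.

Joining R and T on C yields {(35, 1, r, 1), (35, 1, r, 39), (35, 1, r, 40), (35, 1, r, 8), (35, 22, w, 1), (35, 22, w, 39), (35, 22, w, 40), (35, 22, w, 8), (35, 25, u, 1), (35, 25, u, 39), (35, 25, u, 40), (35, 25, u, 8), (35, 36, k, 1), (35, 36, k, 39), (35, 36, k, 40), (35, 36, k, 8), (35, 38, w, 1), (35, 38, w, 39), (35, 38, w, 40), (35, 38, w, 8), (4, 30, r, 25), (4, 30, r, 9), (6, 13, u, 19), (6, 38, z, 19)}.
Joining (R ⋈ T) and S on B yields {(35, 1, r, 1, 16, 2), (35, 1, r, 39, 16, 2), (35, 1, r, 40, 16, 2), (35, 1, r, 8, 16, 2), (35, 25, u, 1, 33, 23), (35, 25, u, 39, 33, 23), (35, 25, u, 40, 33, 23), (35, 25, u, 8, 33, 23), (35, 38, w, 1, 17, 7), (35, 38, w, 1, 8, 16), (35, 38, w, 39, 17, 7), (35, 38, w, 39, 8, 16), (35, 38, w, 40, 17, 7), (35, 38, w, 40, 8, 16), (35, 38, w, 8, 17, 7), (35, 38, w, 8, 8, 16), (6, 13, u, 19, 23, 24), (6, 38, z, 19, 17, 7), (6, 38, z, 19, 8, 16)}.
Apply σ_{G < 23}; surviving tuples: {(35, 1, r, 1, 16, 2), (35, 1, r, 39, 16, 2), (35, 1, r, 40, 16, 2), (35, 1, r, 8, 16, 2), (35, 38, w, 1, 17, 7), (35, 38, w, 1, 8, 16), (35, 38, w, 39, 17, 7), (35, 38, w, 39, 8, 16), (35, 38, w, 40, 17, 7), (35, 38, w, 40, 8, 16), (35, 38, w, 8, 17, 7), (35, 38, w, 8, 8, 16), (6, 38, z, 19, 17, 7), (6, 38, z, 19, 8, 16)}
Apply σ_{C ≠ A}; surviving tuples: {(35, 1, r, 1, 16, 2), (35, 1, r, 39, 16, 2), (35, 1, r, 40, 16, 2), (35, 1, r, 8, 16, 2), (35, 38, w, 1, 17, 7), (35, 38, w, 1, 8, 16), (35, 38, w, 39, 17, 7), (35, 38, w, 39, 8, 16), (35, 38, w, 40, 17, 7), (35, 38, w, 40, 8, 16), (35, 38, w, 8, 17, 7), (35, 38, w, 8, 8, 16), (6, 38, z, 19, 17, 7), (6, 38, z, 19, 8, 16)}
Projecting to G, A (11 duplicate(s) eliminated): {(16, 8), (2, 16), (7, 17)}

{(16, 8), (2, 16), (7, 17)}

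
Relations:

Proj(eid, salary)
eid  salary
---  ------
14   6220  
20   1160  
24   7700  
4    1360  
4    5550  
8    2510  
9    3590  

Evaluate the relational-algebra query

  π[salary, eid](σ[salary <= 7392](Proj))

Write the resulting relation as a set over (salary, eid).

{(1160, 20), (1360, 4), (2510, 8), (3590, 9), (5550, 4), (6220, 14)}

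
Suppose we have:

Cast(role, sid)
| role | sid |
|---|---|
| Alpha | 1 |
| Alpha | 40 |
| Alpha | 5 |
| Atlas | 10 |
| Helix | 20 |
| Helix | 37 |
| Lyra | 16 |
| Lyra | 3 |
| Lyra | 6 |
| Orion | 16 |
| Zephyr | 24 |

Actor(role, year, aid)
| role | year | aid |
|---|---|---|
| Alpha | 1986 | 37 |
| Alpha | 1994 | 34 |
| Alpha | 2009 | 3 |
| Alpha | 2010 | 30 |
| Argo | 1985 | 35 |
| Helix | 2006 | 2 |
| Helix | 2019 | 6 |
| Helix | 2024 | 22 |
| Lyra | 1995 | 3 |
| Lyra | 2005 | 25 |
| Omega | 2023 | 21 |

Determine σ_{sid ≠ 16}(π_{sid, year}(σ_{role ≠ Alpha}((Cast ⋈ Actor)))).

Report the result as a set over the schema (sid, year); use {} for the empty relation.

{(20, 2006), (20, 2019), (20, 2024), (3, 1995), (3, 2005), (37, 2006), (37, 2019), (37, 2024), (6, 1995), (6, 2005)}

Cast ⋈ Actor (natural join on role): {(Alpha, 1, 1986, 37), (Alpha, 1, 1994, 34), (Alpha, 1, 2009, 3), (Alpha, 1, 2010, 30), (Alpha, 40, 1986, 37), (Alpha, 40, 1994, 34), (Alpha, 40, 2009, 3), (Alpha, 40, 2010, 30), (Alpha, 5, 1986, 37), (Alpha, 5, 1994, 34), (Alpha, 5, 2009, 3), (Alpha, 5, 2010, 30), (Helix, 20, 2006, 2), (Helix, 20, 2019, 6), (Helix, 20, 2024, 22), (Helix, 37, 2006, 2), (Helix, 37, 2019, 6), (Helix, 37, 2024, 22), (Lyra, 16, 1995, 3), (Lyra, 16, 2005, 25), (Lyra, 3, 1995, 3), (Lyra, 3, 2005, 25), (Lyra, 6, 1995, 3), (Lyra, 6, 2005, 25)}
Filtering on role ≠ Alpha leaves {(Helix, 20, 2006, 2), (Helix, 20, 2019, 6), (Helix, 20, 2024, 22), (Helix, 37, 2006, 2), (Helix, 37, 2019, 6), (Helix, 37, 2024, 22), (Lyra, 16, 1995, 3), (Lyra, 16, 2005, 25), (Lyra, 3, 1995, 3), (Lyra, 3, 2005, 25), (Lyra, 6, 1995, 3), (Lyra, 6, 2005, 25)}.
π[sid, year]: project onto (sid, year) → {(16, 1995), (16, 2005), (20, 2006), (20, 2019), (20, 2024), (3, 1995), (3, 2005), (37, 2006), (37, 2019), (37, 2024), (6, 1995), (6, 2005)}
Filtering on sid ≠ 16 leaves {(20, 2006), (20, 2019), (20, 2024), (3, 1995), (3, 2005), (37, 2006), (37, 2019), (37, 2024), (6, 1995), (6, 2005)}.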